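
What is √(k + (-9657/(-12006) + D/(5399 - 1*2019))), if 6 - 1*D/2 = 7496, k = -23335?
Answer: I*√8345986586/598 ≈ 152.77*I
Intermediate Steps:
D = -14980 (D = 12 - 2*7496 = 12 - 14992 = -14980)
√(k + (-9657/(-12006) + D/(5399 - 1*2019))) = √(-23335 + (-9657/(-12006) - 14980/(5399 - 1*2019))) = √(-23335 + (-9657*(-1/12006) - 14980/(5399 - 2019))) = √(-23335 + (37/46 - 14980/3380)) = √(-23335 + (37/46 - 14980*1/3380)) = √(-23335 + (37/46 - 749/169)) = √(-23335 - 28201/7774) = √(-181434491/7774) = I*√8345986586/598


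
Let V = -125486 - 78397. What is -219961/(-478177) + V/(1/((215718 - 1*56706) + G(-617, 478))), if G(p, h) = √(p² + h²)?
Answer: -2214631935854933/68311 - 203883*√609173 ≈ -3.2579e+10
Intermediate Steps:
V = -203883
G(p, h) = √(h² + p²)
-219961/(-478177) + V/(1/((215718 - 1*56706) + G(-617, 478))) = -219961/(-478177) - (43981232994 - 11561389398 + 203883*√(478² + (-617)²)) = -219961*(-1/478177) - (32419843596 + 203883*√(228484 + 380689)) = 31423/68311 - (32419843596 + 203883*√609173) = 31423/68311 - 203883*(159012 + √609173) = 31423/68311 + (-32419843596 - 203883*√609173) = -2214631935854933/68311 - 203883*√609173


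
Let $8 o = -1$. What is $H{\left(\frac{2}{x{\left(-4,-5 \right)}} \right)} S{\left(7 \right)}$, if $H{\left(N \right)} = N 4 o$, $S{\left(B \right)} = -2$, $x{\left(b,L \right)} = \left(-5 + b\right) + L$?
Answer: $- \frac{1}{7} \approx -0.14286$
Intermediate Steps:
$o = - \frac{1}{8}$ ($o = \frac{1}{8} \left(-1\right) = - \frac{1}{8} \approx -0.125$)
$x{\left(b,L \right)} = -5 + L + b$
$H{\left(N \right)} = - \frac{N}{2}$ ($H{\left(N \right)} = N 4 \left(- \frac{1}{8}\right) = 4 N \left(- \frac{1}{8}\right) = - \frac{N}{2}$)
$H{\left(\frac{2}{x{\left(-4,-5 \right)}} \right)} S{\left(7 \right)} = - \frac{2 \frac{1}{-5 - 5 - 4}}{2} \left(-2\right) = - \frac{2 \frac{1}{-14}}{2} \left(-2\right) = - \frac{2 \left(- \frac{1}{14}\right)}{2} \left(-2\right) = \left(- \frac{1}{2}\right) \left(- \frac{1}{7}\right) \left(-2\right) = \frac{1}{14} \left(-2\right) = - \frac{1}{7}$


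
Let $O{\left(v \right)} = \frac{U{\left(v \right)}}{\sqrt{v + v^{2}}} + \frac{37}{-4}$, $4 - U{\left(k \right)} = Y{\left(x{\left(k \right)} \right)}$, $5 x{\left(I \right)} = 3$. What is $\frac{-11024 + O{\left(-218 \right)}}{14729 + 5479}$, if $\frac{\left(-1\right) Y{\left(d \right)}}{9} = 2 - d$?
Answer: $- \frac{14711}{26944} + \frac{83 \sqrt{47306}}{4779798240} \approx -0.54598$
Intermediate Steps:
$x{\left(I \right)} = \frac{3}{5}$ ($x{\left(I \right)} = \frac{1}{5} \cdot 3 = \frac{3}{5}$)
$Y{\left(d \right)} = -18 + 9 d$ ($Y{\left(d \right)} = - 9 \left(2 - d\right) = -18 + 9 d$)
$U{\left(k \right)} = \frac{83}{5}$ ($U{\left(k \right)} = 4 - \left(-18 + 9 \cdot \frac{3}{5}\right) = 4 - \left(-18 + \frac{27}{5}\right) = 4 - - \frac{63}{5} = 4 + \frac{63}{5} = \frac{83}{5}$)
$O{\left(v \right)} = - \frac{37}{4} + \frac{83}{5 \sqrt{v + v^{2}}}$ ($O{\left(v \right)} = \frac{83}{5 \sqrt{v + v^{2}}} + \frac{37}{-4} = \frac{83}{5 \sqrt{v + v^{2}}} + 37 \left(- \frac{1}{4}\right) = \frac{83}{5 \sqrt{v + v^{2}}} - \frac{37}{4} = - \frac{37}{4} + \frac{83}{5 \sqrt{v + v^{2}}}$)
$\frac{-11024 + O{\left(-218 \right)}}{14729 + 5479} = \frac{-11024 - \left(\frac{37}{4} - \frac{83}{5 \sqrt{-218 + \left(-218\right)^{2}}}\right)}{14729 + 5479} = \frac{-11024 - \left(\frac{37}{4} - \frac{83}{5 \sqrt{-218 + 47524}}\right)}{20208} = \left(-11024 - \left(\frac{37}{4} - \frac{83}{5 \sqrt{47306}}\right)\right) \frac{1}{20208} = \left(-11024 - \left(\frac{37}{4} - \frac{83 \frac{\sqrt{47306}}{47306}}{5}\right)\right) \frac{1}{20208} = \left(-11024 - \left(\frac{37}{4} - \frac{83 \sqrt{47306}}{236530}\right)\right) \frac{1}{20208} = \left(- \frac{44133}{4} + \frac{83 \sqrt{47306}}{236530}\right) \frac{1}{20208} = - \frac{14711}{26944} + \frac{83 \sqrt{47306}}{4779798240}$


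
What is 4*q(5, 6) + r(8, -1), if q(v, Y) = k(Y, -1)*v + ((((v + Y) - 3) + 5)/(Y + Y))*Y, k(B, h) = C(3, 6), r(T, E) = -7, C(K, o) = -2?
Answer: -21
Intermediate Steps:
k(B, h) = -2
q(v, Y) = 1 + Y/2 - 3*v/2 (q(v, Y) = -2*v + ((((v + Y) - 3) + 5)/(Y + Y))*Y = -2*v + ((((Y + v) - 3) + 5)/((2*Y)))*Y = -2*v + (((-3 + Y + v) + 5)*(1/(2*Y)))*Y = -2*v + ((2 + Y + v)*(1/(2*Y)))*Y = -2*v + ((2 + Y + v)/(2*Y))*Y = -2*v + (1 + Y/2 + v/2) = 1 + Y/2 - 3*v/2)
4*q(5, 6) + r(8, -1) = 4*(1 + (1/2)*6 - 3/2*5) - 7 = 4*(1 + 3 - 15/2) - 7 = 4*(-7/2) - 7 = -14 - 7 = -21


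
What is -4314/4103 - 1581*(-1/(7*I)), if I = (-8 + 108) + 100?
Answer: 447243/5744200 ≈ 0.077860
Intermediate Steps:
I = 200 (I = 100 + 100 = 200)
-4314/4103 - 1581*(-1/(7*I)) = -4314/4103 - 1581/(200*(-7)) = -4314*1/4103 - 1581/(-1400) = -4314/4103 - 1581*(-1/1400) = -4314/4103 + 1581/1400 = 447243/5744200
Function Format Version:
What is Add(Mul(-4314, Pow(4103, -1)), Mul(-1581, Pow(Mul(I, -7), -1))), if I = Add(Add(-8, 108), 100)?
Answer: Rational(447243, 5744200) ≈ 0.077860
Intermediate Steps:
I = 200 (I = Add(100, 100) = 200)
Add(Mul(-4314, Pow(4103, -1)), Mul(-1581, Pow(Mul(I, -7), -1))) = Add(Mul(-4314, Pow(4103, -1)), Mul(-1581, Pow(Mul(200, -7), -1))) = Add(Mul(-4314, Rational(1, 4103)), Mul(-1581, Pow(-1400, -1))) = Add(Rational(-4314, 4103), Mul(-1581, Rational(-1, 1400))) = Add(Rational(-4314, 4103), Rational(1581, 1400)) = Rational(447243, 5744200)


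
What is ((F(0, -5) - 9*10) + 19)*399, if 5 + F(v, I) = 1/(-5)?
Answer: -152019/5 ≈ -30404.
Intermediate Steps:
F(v, I) = -26/5 (F(v, I) = -5 + 1/(-5) = -5 + 1*(-1/5) = -5 - 1/5 = -26/5)
((F(0, -5) - 9*10) + 19)*399 = ((-26/5 - 9*10) + 19)*399 = ((-26/5 - 90) + 19)*399 = (-476/5 + 19)*399 = -381/5*399 = -152019/5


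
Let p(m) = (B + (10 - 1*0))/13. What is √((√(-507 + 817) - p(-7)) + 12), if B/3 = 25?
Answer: √(923 + 169*√310)/13 ≈ 4.8030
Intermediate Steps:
B = 75 (B = 3*25 = 75)
p(m) = 85/13 (p(m) = (75 + (10 - 1*0))/13 = (75 + (10 + 0))*(1/13) = (75 + 10)*(1/13) = 85*(1/13) = 85/13)
√((√(-507 + 817) - p(-7)) + 12) = √((√(-507 + 817) - 1*85/13) + 12) = √((√310 - 85/13) + 12) = √((-85/13 + √310) + 12) = √(71/13 + √310)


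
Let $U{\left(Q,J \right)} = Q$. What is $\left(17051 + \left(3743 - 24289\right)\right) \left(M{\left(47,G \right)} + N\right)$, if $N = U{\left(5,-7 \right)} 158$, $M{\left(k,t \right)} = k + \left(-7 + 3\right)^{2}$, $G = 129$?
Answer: $-2981235$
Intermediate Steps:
$M{\left(k,t \right)} = 16 + k$ ($M{\left(k,t \right)} = k + \left(-4\right)^{2} = k + 16 = 16 + k$)
$N = 790$ ($N = 5 \cdot 158 = 790$)
$\left(17051 + \left(3743 - 24289\right)\right) \left(M{\left(47,G \right)} + N\right) = \left(17051 + \left(3743 - 24289\right)\right) \left(\left(16 + 47\right) + 790\right) = \left(17051 - 20546\right) \left(63 + 790\right) = \left(-3495\right) 853 = -2981235$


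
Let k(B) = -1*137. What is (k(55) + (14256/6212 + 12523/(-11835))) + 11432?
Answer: 207622064446/18379755 ≈ 11296.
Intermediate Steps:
k(B) = -137
(k(55) + (14256/6212 + 12523/(-11835))) + 11432 = (-137 + (14256/6212 + 12523/(-11835))) + 11432 = (-137 + (14256*(1/6212) + 12523*(-1/11835))) + 11432 = (-137 + (3564/1553 - 12523/11835)) + 11432 = (-137 + 22731721/18379755) + 11432 = -2495294714/18379755 + 11432 = 207622064446/18379755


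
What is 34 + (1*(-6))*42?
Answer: -218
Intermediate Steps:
34 + (1*(-6))*42 = 34 - 6*42 = 34 - 252 = -218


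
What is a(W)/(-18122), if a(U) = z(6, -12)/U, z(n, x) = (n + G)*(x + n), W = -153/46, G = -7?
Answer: 46/462111 ≈ 9.9543e-5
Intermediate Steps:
W = -153/46 (W = -153*1/46 = -153/46 ≈ -3.3261)
z(n, x) = (-7 + n)*(n + x) (z(n, x) = (n - 7)*(x + n) = (-7 + n)*(n + x))
a(U) = 6/U (a(U) = (6² - 7*6 - 7*(-12) + 6*(-12))/U = (36 - 42 + 84 - 72)/U = 6/U)
a(W)/(-18122) = (6/(-153/46))/(-18122) = (6*(-46/153))*(-1/18122) = -92/51*(-1/18122) = 46/462111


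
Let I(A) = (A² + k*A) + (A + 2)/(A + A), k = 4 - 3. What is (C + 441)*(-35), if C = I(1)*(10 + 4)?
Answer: -17150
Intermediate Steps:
k = 1
I(A) = A + A² + (2 + A)/(2*A) (I(A) = (A² + 1*A) + (A + 2)/(A + A) = (A² + A) + (2 + A)/((2*A)) = (A + A²) + (2 + A)*(1/(2*A)) = (A + A²) + (2 + A)/(2*A) = A + A² + (2 + A)/(2*A))
C = 49 (C = (½ + 1 + 1/1 + 1²)*(10 + 4) = (½ + 1 + 1 + 1)*14 = (7/2)*14 = 49)
(C + 441)*(-35) = (49 + 441)*(-35) = 490*(-35) = -17150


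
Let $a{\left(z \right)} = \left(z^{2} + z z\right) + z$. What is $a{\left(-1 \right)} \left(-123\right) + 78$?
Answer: $-45$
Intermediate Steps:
$a{\left(z \right)} = z + 2 z^{2}$ ($a{\left(z \right)} = \left(z^{2} + z^{2}\right) + z = 2 z^{2} + z = z + 2 z^{2}$)
$a{\left(-1 \right)} \left(-123\right) + 78 = - (1 + 2 \left(-1\right)) \left(-123\right) + 78 = - (1 - 2) \left(-123\right) + 78 = \left(-1\right) \left(-1\right) \left(-123\right) + 78 = 1 \left(-123\right) + 78 = -123 + 78 = -45$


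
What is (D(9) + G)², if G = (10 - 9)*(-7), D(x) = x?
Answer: 4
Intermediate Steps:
G = -7 (G = 1*(-7) = -7)
(D(9) + G)² = (9 - 7)² = 2² = 4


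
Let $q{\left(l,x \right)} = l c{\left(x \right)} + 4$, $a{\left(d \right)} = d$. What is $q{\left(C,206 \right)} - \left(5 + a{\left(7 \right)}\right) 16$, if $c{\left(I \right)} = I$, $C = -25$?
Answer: $-5338$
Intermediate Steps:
$q{\left(l,x \right)} = 4 + l x$ ($q{\left(l,x \right)} = l x + 4 = 4 + l x$)
$q{\left(C,206 \right)} - \left(5 + a{\left(7 \right)}\right) 16 = \left(4 - 5150\right) - \left(5 + 7\right) 16 = \left(4 - 5150\right) - 12 \cdot 16 = -5146 - 192 = -5338$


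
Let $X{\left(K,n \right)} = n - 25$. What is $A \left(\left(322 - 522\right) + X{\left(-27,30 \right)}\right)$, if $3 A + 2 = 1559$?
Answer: $-101205$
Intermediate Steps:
$X{\left(K,n \right)} = -25 + n$
$A = 519$ ($A = - \frac{2}{3} + \frac{1}{3} \cdot 1559 = - \frac{2}{3} + \frac{1559}{3} = 519$)
$A \left(\left(322 - 522\right) + X{\left(-27,30 \right)}\right) = 519 \left(\left(322 - 522\right) + \left(-25 + 30\right)\right) = 519 \left(-200 + 5\right) = 519 \left(-195\right) = -101205$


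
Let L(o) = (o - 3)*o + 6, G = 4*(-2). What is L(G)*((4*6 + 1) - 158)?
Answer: -12502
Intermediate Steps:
G = -8
L(o) = 6 + o*(-3 + o) (L(o) = (-3 + o)*o + 6 = o*(-3 + o) + 6 = 6 + o*(-3 + o))
L(G)*((4*6 + 1) - 158) = (6 + (-8)² - 3*(-8))*((4*6 + 1) - 158) = (6 + 64 + 24)*((24 + 1) - 158) = 94*(25 - 158) = 94*(-133) = -12502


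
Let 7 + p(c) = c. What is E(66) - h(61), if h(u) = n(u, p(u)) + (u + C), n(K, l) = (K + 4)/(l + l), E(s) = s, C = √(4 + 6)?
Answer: 475/108 - √10 ≈ 1.2359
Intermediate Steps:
p(c) = -7 + c
C = √10 ≈ 3.1623
n(K, l) = (4 + K)/(2*l) (n(K, l) = (4 + K)/((2*l)) = (4 + K)*(1/(2*l)) = (4 + K)/(2*l))
h(u) = u + √10 + (4 + u)/(2*(-7 + u)) (h(u) = (4 + u)/(2*(-7 + u)) + (u + √10) = u + √10 + (4 + u)/(2*(-7 + u)))
E(66) - h(61) = 66 - (2 + (½)*61 + (-7 + 61)*(61 + √10))/(-7 + 61) = 66 - (2 + 61/2 + 54*(61 + √10))/54 = 66 - (2 + 61/2 + (3294 + 54*√10))/54 = 66 - (6653/2 + 54*√10)/54 = 66 - (6653/108 + √10) = 66 + (-6653/108 - √10) = 475/108 - √10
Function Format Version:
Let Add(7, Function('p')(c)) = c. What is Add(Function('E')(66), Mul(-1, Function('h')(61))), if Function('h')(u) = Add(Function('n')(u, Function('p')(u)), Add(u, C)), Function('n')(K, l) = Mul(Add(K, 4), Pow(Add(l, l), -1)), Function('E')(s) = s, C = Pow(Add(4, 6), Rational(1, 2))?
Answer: Add(Rational(475, 108), Mul(-1, Pow(10, Rational(1, 2)))) ≈ 1.2359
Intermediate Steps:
Function('p')(c) = Add(-7, c)
C = Pow(10, Rational(1, 2)) ≈ 3.1623
Function('n')(K, l) = Mul(Rational(1, 2), Pow(l, -1), Add(4, K)) (Function('n')(K, l) = Mul(Add(4, K), Pow(Mul(2, l), -1)) = Mul(Add(4, K), Mul(Rational(1, 2), Pow(l, -1))) = Mul(Rational(1, 2), Pow(l, -1), Add(4, K)))
Function('h')(u) = Add(u, Pow(10, Rational(1, 2)), Mul(Rational(1, 2), Pow(Add(-7, u), -1), Add(4, u))) (Function('h')(u) = Add(Mul(Rational(1, 2), Pow(Add(-7, u), -1), Add(4, u)), Add(u, Pow(10, Rational(1, 2)))) = Add(u, Pow(10, Rational(1, 2)), Mul(Rational(1, 2), Pow(Add(-7, u), -1), Add(4, u))))
Add(Function('E')(66), Mul(-1, Function('h')(61))) = Add(66, Mul(-1, Mul(Pow(Add(-7, 61), -1), Add(2, Mul(Rational(1, 2), 61), Mul(Add(-7, 61), Add(61, Pow(10, Rational(1, 2)))))))) = Add(66, Mul(-1, Mul(Pow(54, -1), Add(2, Rational(61, 2), Mul(54, Add(61, Pow(10, Rational(1, 2)))))))) = Add(66, Mul(-1, Mul(Rational(1, 54), Add(2, Rational(61, 2), Add(3294, Mul(54, Pow(10, Rational(1, 2)))))))) = Add(66, Mul(-1, Mul(Rational(1, 54), Add(Rational(6653, 2), Mul(54, Pow(10, Rational(1, 2))))))) = Add(66, Mul(-1, Add(Rational(6653, 108), Pow(10, Rational(1, 2))))) = Add(66, Add(Rational(-6653, 108), Mul(-1, Pow(10, Rational(1, 2))))) = Add(Rational(475, 108), Mul(-1, Pow(10, Rational(1, 2))))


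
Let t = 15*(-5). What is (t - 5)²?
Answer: 6400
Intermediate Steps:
t = -75
(t - 5)² = (-75 - 5)² = (-80)² = 6400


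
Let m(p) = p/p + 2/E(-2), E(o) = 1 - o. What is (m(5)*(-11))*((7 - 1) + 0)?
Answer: -110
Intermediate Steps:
m(p) = 5/3 (m(p) = p/p + 2/(1 - 1*(-2)) = 1 + 2/(1 + 2) = 1 + 2/3 = 1 + 2*(⅓) = 1 + ⅔ = 5/3)
(m(5)*(-11))*((7 - 1) + 0) = ((5/3)*(-11))*((7 - 1) + 0) = -55*(6 + 0)/3 = -55/3*6 = -110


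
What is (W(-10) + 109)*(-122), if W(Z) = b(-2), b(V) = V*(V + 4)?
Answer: -12810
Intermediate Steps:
b(V) = V*(4 + V)
W(Z) = -4 (W(Z) = -2*(4 - 2) = -2*2 = -4)
(W(-10) + 109)*(-122) = (-4 + 109)*(-122) = 105*(-122) = -12810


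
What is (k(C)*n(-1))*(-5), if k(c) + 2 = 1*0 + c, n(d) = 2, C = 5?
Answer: -30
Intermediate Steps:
k(c) = -2 + c (k(c) = -2 + (1*0 + c) = -2 + (0 + c) = -2 + c)
(k(C)*n(-1))*(-5) = ((-2 + 5)*2)*(-5) = (3*2)*(-5) = 6*(-5) = -30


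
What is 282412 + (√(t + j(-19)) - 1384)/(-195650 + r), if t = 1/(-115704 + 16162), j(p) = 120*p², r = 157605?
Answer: 10744365924/38045 - √429240974876938/3787075390 ≈ 2.8241e+5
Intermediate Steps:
t = -1/99542 (t = 1/(-99542) = -1/99542 ≈ -1.0046e-5)
282412 + (√(t + j(-19)) - 1384)/(-195650 + r) = 282412 + (√(-1/99542 + 120*(-19)²) - 1384)/(-195650 + 157605) = 282412 + (√(-1/99542 + 120*361) - 1384)/(-38045) = 282412 + (√(-1/99542 + 43320) - 1384)*(-1/38045) = 282412 + (√(4312159439/99542) - 1384)*(-1/38045) = 282412 + (√429240974876938/99542 - 1384)*(-1/38045) = 282412 + (-1384 + √429240974876938/99542)*(-1/38045) = 282412 + (1384/38045 - √429240974876938/3787075390) = 10744365924/38045 - √429240974876938/3787075390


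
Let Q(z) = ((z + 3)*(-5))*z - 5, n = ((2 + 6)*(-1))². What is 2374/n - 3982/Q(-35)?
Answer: 6780559/179360 ≈ 37.804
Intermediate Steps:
n = 64 (n = (8*(-1))² = (-8)² = 64)
Q(z) = -5 + z*(-15 - 5*z) (Q(z) = ((3 + z)*(-5))*z - 5 = (-15 - 5*z)*z - 5 = z*(-15 - 5*z) - 5 = -5 + z*(-15 - 5*z))
2374/n - 3982/Q(-35) = 2374/64 - 3982/(-5 - 15*(-35) - 5*(-35)²) = 2374*(1/64) - 3982/(-5 + 525 - 5*1225) = 1187/32 - 3982/(-5 + 525 - 6125) = 1187/32 - 3982/(-5605) = 1187/32 - 3982*(-1/5605) = 1187/32 + 3982/5605 = 6780559/179360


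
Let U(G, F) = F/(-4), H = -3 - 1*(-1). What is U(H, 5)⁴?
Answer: 625/256 ≈ 2.4414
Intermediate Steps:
H = -2 (H = -3 + 1 = -2)
U(G, F) = -F/4 (U(G, F) = F*(-¼) = -F/4)
U(H, 5)⁴ = (-¼*5)⁴ = (-5/4)⁴ = 625/256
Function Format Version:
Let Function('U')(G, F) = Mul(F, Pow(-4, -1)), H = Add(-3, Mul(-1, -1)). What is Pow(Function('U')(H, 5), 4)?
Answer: Rational(625, 256) ≈ 2.4414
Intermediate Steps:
H = -2 (H = Add(-3, 1) = -2)
Function('U')(G, F) = Mul(Rational(-1, 4), F) (Function('U')(G, F) = Mul(F, Rational(-1, 4)) = Mul(Rational(-1, 4), F))
Pow(Function('U')(H, 5), 4) = Pow(Mul(Rational(-1, 4), 5), 4) = Pow(Rational(-5, 4), 4) = Rational(625, 256)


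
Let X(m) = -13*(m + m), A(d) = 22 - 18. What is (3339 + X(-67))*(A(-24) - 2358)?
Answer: -11960674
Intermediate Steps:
A(d) = 4
X(m) = -26*m
(3339 + X(-67))*(A(-24) - 2358) = (3339 - 26*(-67))*(4 - 2358) = (3339 + 1742)*(-2354) = 5081*(-2354) = -11960674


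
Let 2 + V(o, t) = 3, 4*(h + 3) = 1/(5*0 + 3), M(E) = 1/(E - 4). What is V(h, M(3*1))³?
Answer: 1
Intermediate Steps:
M(E) = 1/(-4 + E)
h = -35/12 (h = -3 + 1/(4*(5*0 + 3)) = -3 + 1/(4*(0 + 3)) = -3 + (¼)/3 = -3 + (¼)*(⅓) = -3 + 1/12 = -35/12 ≈ -2.9167)
V(o, t) = 1 (V(o, t) = -2 + 3 = 1)
V(h, M(3*1))³ = 1³ = 1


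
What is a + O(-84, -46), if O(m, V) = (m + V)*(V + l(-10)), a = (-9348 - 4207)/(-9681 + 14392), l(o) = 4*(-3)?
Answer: 35507385/4711 ≈ 7537.1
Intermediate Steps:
l(o) = -12
a = -13555/4711 ≈ -2.8773
O(m, V) = (-12 + V)*(V + m) (O(m, V) = (m + V)*(V - 12) = (V + m)*(-12 + V) = (-12 + V)*(V + m))
a + O(-84, -46) = -13555/4711 + ((-46)**2 - 12*(-46) - 12*(-84) - 46*(-84)) = -13555/4711 + (2116 + 552 + 1008 + 3864) = -13555/4711 + 7540 = 35507385/4711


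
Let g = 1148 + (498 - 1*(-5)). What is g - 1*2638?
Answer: -987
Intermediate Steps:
g = 1651 (g = 1148 + (498 + 5) = 1148 + 503 = 1651)
g - 1*2638 = 1651 - 1*2638 = 1651 - 2638 = -987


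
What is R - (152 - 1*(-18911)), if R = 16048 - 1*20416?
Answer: -23431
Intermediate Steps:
R = -4368 (R = 16048 - 20416 = -4368)
R - (152 - 1*(-18911)) = -4368 - (152 - 1*(-18911)) = -4368 - (152 + 18911) = -4368 - 1*19063 = -4368 - 19063 = -23431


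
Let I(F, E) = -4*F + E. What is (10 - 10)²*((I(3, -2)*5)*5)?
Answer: 0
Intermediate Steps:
I(F, E) = E - 4*F
(10 - 10)²*((I(3, -2)*5)*5) = (10 - 10)²*(((-2 - 4*3)*5)*5) = 0²*(((-2 - 12)*5)*5) = 0*(-14*5*5) = 0*(-70*5) = 0*(-350) = 0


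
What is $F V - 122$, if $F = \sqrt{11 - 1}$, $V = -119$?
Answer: $-122 - 119 \sqrt{10} \approx -498.31$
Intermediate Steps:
$F = \sqrt{10} \approx 3.1623$
$F V - 122 = \sqrt{10} \left(-119\right) - 122 = - 119 \sqrt{10} - 122 = -122 - 119 \sqrt{10}$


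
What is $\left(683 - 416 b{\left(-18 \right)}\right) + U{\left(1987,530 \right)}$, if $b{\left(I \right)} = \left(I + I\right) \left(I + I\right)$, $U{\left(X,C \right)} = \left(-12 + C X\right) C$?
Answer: $557603487$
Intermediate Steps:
$U{\left(X,C \right)} = C \left(-12 + C X\right)$
$b{\left(I \right)} = 4 I^{2}$ ($b{\left(I \right)} = 2 I 2 I = 4 I^{2}$)
$\left(683 - 416 b{\left(-18 \right)}\right) + U{\left(1987,530 \right)} = \left(683 - 416 \cdot 4 \left(-18\right)^{2}\right) + 530 \left(-12 + 530 \cdot 1987\right) = \left(683 - 416 \cdot 4 \cdot 324\right) + 530 \left(-12 + 1053110\right) = \left(683 - 539136\right) + 530 \cdot 1053098 = \left(683 - 539136\right) + 558141940 = -538453 + 558141940 = 557603487$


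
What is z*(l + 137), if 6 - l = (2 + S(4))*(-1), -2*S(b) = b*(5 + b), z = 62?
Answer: 7874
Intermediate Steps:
S(b) = -b*(5 + b)/2
l = -10 (l = 6 - (2 - 1/2*4*(5 + 4))*(-1) = 6 - (2 - 1/2*4*9)*(-1) = 6 - (2 - 18)*(-1) = 6 - (-16)*(-1) = 6 - 1*16 = 6 - 16 = -10)
z*(l + 137) = 62*(-10 + 137) = 62*127 = 7874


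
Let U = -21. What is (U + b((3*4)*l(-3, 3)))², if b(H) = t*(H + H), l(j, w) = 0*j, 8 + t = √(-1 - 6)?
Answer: 441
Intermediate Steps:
t = -8 + I*√7 (t = -8 + √(-1 - 6) = -8 + √(-7) = -8 + I*√7 ≈ -8.0 + 2.6458*I)
l(j, w) = 0
b(H) = 2*H*(-8 + I*√7) (b(H) = (-8 + I*√7)*(H + H) = (-8 + I*√7)*(2*H) = 2*H*(-8 + I*√7))
(U + b((3*4)*l(-3, 3)))² = (-21 + 2*((3*4)*0)*(-8 + I*√7))² = (-21 + 2*(12*0)*(-8 + I*√7))² = (-21 + 2*0*(-8 + I*√7))² = (-21 + 0)² = (-21)² = 441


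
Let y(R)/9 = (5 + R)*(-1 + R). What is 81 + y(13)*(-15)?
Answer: -29079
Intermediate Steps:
y(R) = 9*(-1 + R)*(5 + R) (y(R) = 9*((5 + R)*(-1 + R)) = 9*((-1 + R)*(5 + R)) = 9*(-1 + R)*(5 + R))
81 + y(13)*(-15) = 81 + (-45 + 9*13**2 + 36*13)*(-15) = 81 + (-45 + 9*169 + 468)*(-15) = 81 + (-45 + 1521 + 468)*(-15) = 81 + 1944*(-15) = 81 - 29160 = -29079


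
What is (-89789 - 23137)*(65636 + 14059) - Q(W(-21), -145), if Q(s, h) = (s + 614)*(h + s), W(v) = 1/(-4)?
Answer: -143992774765/16 ≈ -8.9996e+9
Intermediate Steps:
W(v) = -¼
Q(s, h) = (614 + s)*(h + s)
(-89789 - 23137)*(65636 + 14059) - Q(W(-21), -145) = (-89789 - 23137)*(65636 + 14059) - ((-¼)² + 614*(-145) + 614*(-¼) - 145*(-¼)) = -112926*79695 - (1/16 - 89030 - 307/2 + 145/4) = -8999637570 - 1*(-1426355/16) = -8999637570 + 1426355/16 = -143992774765/16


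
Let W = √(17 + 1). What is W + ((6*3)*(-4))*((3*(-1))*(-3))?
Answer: -648 + 3*√2 ≈ -643.76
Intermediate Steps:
W = 3*√2 (W = √18 = 3*√2 ≈ 4.2426)
W + ((6*3)*(-4))*((3*(-1))*(-3)) = 3*√2 + ((6*3)*(-4))*((3*(-1))*(-3)) = 3*√2 + (18*(-4))*(-3*(-3)) = 3*√2 - 72*9 = 3*√2 - 648 = -648 + 3*√2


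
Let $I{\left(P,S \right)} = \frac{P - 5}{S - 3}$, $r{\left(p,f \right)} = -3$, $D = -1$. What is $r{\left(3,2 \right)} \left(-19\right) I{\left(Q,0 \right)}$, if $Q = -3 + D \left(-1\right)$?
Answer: $133$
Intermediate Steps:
$Q = -2$ ($Q = -3 - -1 = -3 + 1 = -2$)
$I{\left(P,S \right)} = \frac{-5 + P}{-3 + S}$
$r{\left(3,2 \right)} \left(-19\right) I{\left(Q,0 \right)} = \left(-3\right) \left(-19\right) \frac{-5 - 2}{-3 + 0} = 57 \frac{1}{-3} \left(-7\right) = 57 \left(\left(- \frac{1}{3}\right) \left(-7\right)\right) = 57 \cdot \frac{7}{3} = 133$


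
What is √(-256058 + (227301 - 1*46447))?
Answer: 6*I*√2089 ≈ 274.23*I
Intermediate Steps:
√(-256058 + (227301 - 1*46447)) = √(-256058 + (227301 - 46447)) = √(-256058 + 180854) = √(-75204) = 6*I*√2089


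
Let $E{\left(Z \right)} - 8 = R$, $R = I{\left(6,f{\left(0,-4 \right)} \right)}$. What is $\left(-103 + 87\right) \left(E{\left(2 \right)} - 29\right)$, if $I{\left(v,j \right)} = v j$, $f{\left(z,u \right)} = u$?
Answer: $720$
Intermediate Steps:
$I{\left(v,j \right)} = j v$
$R = -24$ ($R = \left(-4\right) 6 = -24$)
$E{\left(Z \right)} = -16$ ($E{\left(Z \right)} = 8 - 24 = -16$)
$\left(-103 + 87\right) \left(E{\left(2 \right)} - 29\right) = \left(-103 + 87\right) \left(-16 - 29\right) = \left(-16\right) \left(-45\right) = 720$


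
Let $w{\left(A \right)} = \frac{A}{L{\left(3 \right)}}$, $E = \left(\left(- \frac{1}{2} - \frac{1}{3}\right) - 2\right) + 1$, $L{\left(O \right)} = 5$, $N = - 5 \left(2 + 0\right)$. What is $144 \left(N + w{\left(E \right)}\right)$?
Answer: $- \frac{7464}{5} \approx -1492.8$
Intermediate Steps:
$N = -10$ ($N = \left(-5\right) 2 = -10$)
$E = - \frac{11}{6}$ ($E = \left(\left(\left(-1\right) \frac{1}{2} - \frac{1}{3}\right) - 2\right) + 1 = \left(\left(- \frac{1}{2} - \frac{1}{3}\right) - 2\right) + 1 = \left(- \frac{5}{6} - 2\right) + 1 = - \frac{17}{6} + 1 = - \frac{11}{6} \approx -1.8333$)
$w{\left(A \right)} = \frac{A}{5}$
$144 \left(N + w{\left(E \right)}\right) = 144 \left(-10 + \frac{1}{5} \left(- \frac{11}{6}\right)\right) = 144 \left(-10 - \frac{11}{30}\right) = 144 \left(- \frac{311}{30}\right) = - \frac{7464}{5}$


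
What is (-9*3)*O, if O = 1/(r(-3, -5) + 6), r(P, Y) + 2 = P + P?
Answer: 27/2 ≈ 13.500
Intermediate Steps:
r(P, Y) = -2 + 2*P (r(P, Y) = -2 + (P + P) = -2 + 2*P)
O = -1/2 (O = 1/((-2 + 2*(-3)) + 6) = 1/((-2 - 6) + 6) = 1/(-8 + 6) = 1/(-2) = -1/2 ≈ -0.50000)
(-9*3)*O = -9*3*(-1/2) = -27*(-1/2) = 27/2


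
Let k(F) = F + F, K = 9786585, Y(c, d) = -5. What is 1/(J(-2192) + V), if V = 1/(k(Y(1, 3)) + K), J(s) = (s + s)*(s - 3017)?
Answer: 9786575/223488732063201 ≈ 4.3790e-8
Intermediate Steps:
k(F) = 2*F
J(s) = 2*s*(-3017 + s) (J(s) = (2*s)*(-3017 + s) = 2*s*(-3017 + s))
V = 1/9786575 (V = 1/(2*(-5) + 9786585) = 1/(-10 + 9786585) = 1/9786575 ≈ 1.0218e-7)
1/(J(-2192) + V) = 1/(2*(-2192)*(-3017 - 2192) + 1/9786575) = 1/(2*(-2192)*(-5209) + 1/9786575) = 1/(22836256 + 1/9786575) = 1/(223488732063201/9786575) = 9786575/223488732063201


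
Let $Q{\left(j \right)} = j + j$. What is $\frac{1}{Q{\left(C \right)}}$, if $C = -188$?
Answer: $- \frac{1}{376} \approx -0.0026596$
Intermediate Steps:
$Q{\left(j \right)} = 2 j$
$\frac{1}{Q{\left(C \right)}} = \frac{1}{2 \left(-188\right)} = \frac{1}{-376} = - \frac{1}{376}$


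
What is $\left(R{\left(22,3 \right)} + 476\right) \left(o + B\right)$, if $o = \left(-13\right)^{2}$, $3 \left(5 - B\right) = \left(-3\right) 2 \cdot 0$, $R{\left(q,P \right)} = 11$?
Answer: $84738$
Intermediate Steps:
$B = 5$ ($B = 5 - \frac{\left(-3\right) 2 \cdot 0}{3} = 5 - \frac{\left(-6\right) 0}{3} = 5 - 0 = 5 + 0 = 5$)
$o = 169$
$\left(R{\left(22,3 \right)} + 476\right) \left(o + B\right) = \left(11 + 476\right) \left(169 + 5\right) = 487 \cdot 174 = 84738$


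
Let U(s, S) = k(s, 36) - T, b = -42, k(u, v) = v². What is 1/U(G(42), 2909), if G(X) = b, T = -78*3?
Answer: 1/1530 ≈ 0.00065359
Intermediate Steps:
T = -234
G(X) = -42
U(s, S) = 1530 (U(s, S) = 36² - 1*(-234) = 1296 + 234 = 1530)
1/U(G(42), 2909) = 1/1530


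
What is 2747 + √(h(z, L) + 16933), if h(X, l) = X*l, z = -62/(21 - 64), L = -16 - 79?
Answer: 2747 + √31055847/43 ≈ 2876.6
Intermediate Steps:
L = -95
z = 62/43 (z = -62/(-43) = -62*(-1/43) = 62/43 ≈ 1.4419)
2747 + √(h(z, L) + 16933) = 2747 + √((62/43)*(-95) + 16933) = 2747 + √(-5890/43 + 16933) = 2747 + √(722229/43) = 2747 + √31055847/43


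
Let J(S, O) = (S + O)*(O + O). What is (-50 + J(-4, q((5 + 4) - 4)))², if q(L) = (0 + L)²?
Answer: 1000000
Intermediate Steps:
q(L) = L²
J(S, O) = 2*O*(O + S) (J(S, O) = (O + S)*(2*O) = 2*O*(O + S))
(-50 + J(-4, q((5 + 4) - 4)))² = (-50 + 2*((5 + 4) - 4)²*(((5 + 4) - 4)² - 4))² = (-50 + 2*(9 - 4)²*((9 - 4)² - 4))² = (-50 + 2*5²*(5² - 4))² = (-50 + 2*25*(25 - 4))² = (-50 + 2*25*21)² = (-50 + 1050)² = 1000² = 1000000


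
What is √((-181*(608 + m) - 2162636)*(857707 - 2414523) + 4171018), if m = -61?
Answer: √3520966179706 ≈ 1.8764e+6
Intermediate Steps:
√((-181*(608 + m) - 2162636)*(857707 - 2414523) + 4171018) = √((-181*(608 - 61) - 2162636)*(857707 - 2414523) + 4171018) = √((-181*547 - 2162636)*(-1556816) + 4171018) = √((-99007 - 2162636)*(-1556816) + 4171018) = √(-2261643*(-1556816) + 4171018) = √(3520962008688 + 4171018) = √3520966179706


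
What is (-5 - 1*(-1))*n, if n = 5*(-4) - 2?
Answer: 88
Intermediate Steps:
n = -22 (n = -20 - 2 = -22)
(-5 - 1*(-1))*n = (-5 - 1*(-1))*(-22) = (-5 + 1)*(-22) = -4*(-22) = 88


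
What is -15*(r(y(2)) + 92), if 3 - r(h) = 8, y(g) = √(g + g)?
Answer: -1305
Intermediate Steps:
y(g) = √2*√g (y(g) = √(2*g) = √2*√g)
r(h) = -5 (r(h) = 3 - 1*8 = 3 - 8 = -5)
-15*(r(y(2)) + 92) = -15*(-5 + 92) = -15*87 = -1305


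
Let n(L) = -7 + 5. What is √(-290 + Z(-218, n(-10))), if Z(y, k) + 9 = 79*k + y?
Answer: 15*I*√3 ≈ 25.981*I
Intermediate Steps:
n(L) = -2
Z(y, k) = -9 + y + 79*k (Z(y, k) = -9 + (79*k + y) = -9 + (y + 79*k) = -9 + y + 79*k)
√(-290 + Z(-218, n(-10))) = √(-290 + (-9 - 218 + 79*(-2))) = √(-290 + (-9 - 218 - 158)) = √(-290 - 385) = √(-675) = 15*I*√3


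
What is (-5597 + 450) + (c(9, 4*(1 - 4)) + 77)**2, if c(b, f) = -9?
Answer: -523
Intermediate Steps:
(-5597 + 450) + (c(9, 4*(1 - 4)) + 77)**2 = (-5597 + 450) + (-9 + 77)**2 = -5147 + 68**2 = -5147 + 4624 = -523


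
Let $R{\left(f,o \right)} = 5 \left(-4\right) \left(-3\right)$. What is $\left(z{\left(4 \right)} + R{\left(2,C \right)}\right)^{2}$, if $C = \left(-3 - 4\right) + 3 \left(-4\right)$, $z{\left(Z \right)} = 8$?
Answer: $4624$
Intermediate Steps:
$C = -19$ ($C = -7 - 12 = -19$)
$R{\left(f,o \right)} = 60$ ($R{\left(f,o \right)} = \left(-20\right) \left(-3\right) = 60$)
$\left(z{\left(4 \right)} + R{\left(2,C \right)}\right)^{2} = \left(8 + 60\right)^{2} = 68^{2} = 4624$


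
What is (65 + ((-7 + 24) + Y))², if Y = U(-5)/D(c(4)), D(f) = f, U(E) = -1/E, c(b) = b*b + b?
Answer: 67256401/10000 ≈ 6725.6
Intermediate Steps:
c(b) = b + b² (c(b) = b² + b = b + b²)
Y = 1/100 (Y = (-1/(-5))/((4*(1 + 4))) = (-1*(-⅕))/((4*5)) = (⅕)/20 = (⅕)*(1/20) = 1/100 ≈ 0.010000)
(65 + ((-7 + 24) + Y))² = (65 + ((-7 + 24) + 1/100))² = (65 + (17 + 1/100))² = (65 + 1701/100)² = (8201/100)² = 67256401/10000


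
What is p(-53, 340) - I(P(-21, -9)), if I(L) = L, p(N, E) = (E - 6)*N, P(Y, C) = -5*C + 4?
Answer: -17751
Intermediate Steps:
P(Y, C) = 4 - 5*C
p(N, E) = N*(-6 + E) (p(N, E) = (-6 + E)*N = N*(-6 + E))
p(-53, 340) - I(P(-21, -9)) = -53*(-6 + 340) - (4 - 5*(-9)) = -53*334 - (4 + 45) = -17702 - 1*49 = -17702 - 49 = -17751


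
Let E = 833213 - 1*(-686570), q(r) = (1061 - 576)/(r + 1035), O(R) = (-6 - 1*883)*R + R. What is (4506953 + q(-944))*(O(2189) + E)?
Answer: -173916576719192/91 ≈ -1.9112e+12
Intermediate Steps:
O(R) = -888*R (O(R) = (-6 - 883)*R + R = -889*R + R = -888*R)
q(r) = 485/(1035 + r)
E = 1519783 (E = 833213 + 686570 = 1519783)
(4506953 + q(-944))*(O(2189) + E) = (4506953 + 485/(1035 - 944))*(-888*2189 + 1519783) = (4506953 + 485/91)*(-1943832 + 1519783) = (4506953 + 485*(1/91))*(-424049) = (4506953 + 485/91)*(-424049) = (410133208/91)*(-424049) = -173916576719192/91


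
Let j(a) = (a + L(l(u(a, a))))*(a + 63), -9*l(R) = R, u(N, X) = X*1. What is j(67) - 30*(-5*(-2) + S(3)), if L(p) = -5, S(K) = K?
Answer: 7670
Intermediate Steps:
u(N, X) = X
l(R) = -R/9
j(a) = (-5 + a)*(63 + a) (j(a) = (a - 5)*(a + 63) = (-5 + a)*(63 + a))
j(67) - 30*(-5*(-2) + S(3)) = (-315 + 67² + 58*67) - 30*(-5*(-2) + 3) = (-315 + 4489 + 3886) - 30*(10 + 3) = 8060 - 30*13 = 8060 - 390 = 7670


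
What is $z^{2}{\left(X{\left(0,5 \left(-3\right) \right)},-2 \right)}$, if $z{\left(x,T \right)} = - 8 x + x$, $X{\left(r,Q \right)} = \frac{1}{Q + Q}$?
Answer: $\frac{49}{900} \approx 0.054444$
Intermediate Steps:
$X{\left(r,Q \right)} = \frac{1}{2 Q}$
$z{\left(x,T \right)} = - 7 x$
$z^{2}{\left(X{\left(0,5 \left(-3\right) \right)},-2 \right)} = \left(- 7 \frac{1}{2 \cdot 5 \left(-3\right)}\right)^{2} = \left(- 7 \frac{1}{2 \left(-15\right)}\right)^{2} = \left(- 7 \cdot \frac{1}{2} \left(- \frac{1}{15}\right)\right)^{2} = \left(\left(-7\right) \left(- \frac{1}{30}\right)\right)^{2} = \left(\frac{7}{30}\right)^{2} = \frac{49}{900}$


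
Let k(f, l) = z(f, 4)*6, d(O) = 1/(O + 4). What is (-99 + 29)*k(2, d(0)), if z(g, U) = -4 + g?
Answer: 840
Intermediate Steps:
d(O) = 1/(4 + O)
k(f, l) = -24 + 6*f (k(f, l) = (-4 + f)*6 = -24 + 6*f)
(-99 + 29)*k(2, d(0)) = (-99 + 29)*(-24 + 6*2) = -70*(-24 + 12) = -70*(-12) = 840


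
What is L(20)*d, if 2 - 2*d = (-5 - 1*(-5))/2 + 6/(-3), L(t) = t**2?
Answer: 800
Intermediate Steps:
d = 2 (d = 1 - ((-5 - 1*(-5))/2 + 6/(-3))/2 = 1 - ((-5 + 5)*(1/2) + 6*(-1/3))/2 = 1 - (0*(1/2) - 2)/2 = 1 - (0 - 2)/2 = 1 - 1/2*(-2) = 1 + 1 = 2)
L(20)*d = 20**2*2 = 400*2 = 800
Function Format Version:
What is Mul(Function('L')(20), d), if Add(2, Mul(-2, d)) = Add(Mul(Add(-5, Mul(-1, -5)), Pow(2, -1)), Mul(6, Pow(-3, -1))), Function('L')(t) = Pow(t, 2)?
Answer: 800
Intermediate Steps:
d = 2 (d = Add(1, Mul(Rational(-1, 2), Add(Mul(Add(-5, Mul(-1, -5)), Pow(2, -1)), Mul(6, Pow(-3, -1))))) = Add(1, Mul(Rational(-1, 2), Add(Mul(Add(-5, 5), Rational(1, 2)), Mul(6, Rational(-1, 3))))) = Add(1, Mul(Rational(-1, 2), Add(Mul(0, Rational(1, 2)), -2))) = Add(1, Mul(Rational(-1, 2), Add(0, -2))) = Add(1, Mul(Rational(-1, 2), -2)) = Add(1, 1) = 2)
Mul(Function('L')(20), d) = Mul(Pow(20, 2), 2) = Mul(400, 2) = 800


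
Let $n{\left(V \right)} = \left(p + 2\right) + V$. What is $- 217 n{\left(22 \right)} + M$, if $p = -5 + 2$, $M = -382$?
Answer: $-4939$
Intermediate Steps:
$p = -3$
$n{\left(V \right)} = -1 + V$ ($n{\left(V \right)} = \left(-3 + 2\right) + V = -1 + V$)
$- 217 n{\left(22 \right)} + M = - 217 \left(-1 + 22\right) - 382 = \left(-217\right) 21 - 382 = -4557 - 382 = -4939$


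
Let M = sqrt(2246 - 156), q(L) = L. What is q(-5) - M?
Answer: -5 - sqrt(2090) ≈ -50.716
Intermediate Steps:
M = sqrt(2090) ≈ 45.716
q(-5) - M = -5 - sqrt(2090)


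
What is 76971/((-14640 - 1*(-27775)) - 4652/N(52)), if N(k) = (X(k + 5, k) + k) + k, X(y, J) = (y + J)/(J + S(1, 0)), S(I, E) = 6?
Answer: 472678911/80392219 ≈ 5.8797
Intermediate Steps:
X(y, J) = (J + y)/(6 + J) (X(y, J) = (y + J)/(J + 6) = (J + y)/(6 + J))
N(k) = 2*k + (5 + 2*k)/(6 + k) (N(k) = ((k + (k + 5))/(6 + k) + k) + k = ((k + (5 + k))/(6 + k) + k) + k = ((5 + 2*k)/(6 + k) + k) + k = (k + (5 + 2*k)/(6 + k)) + k = 2*k + (5 + 2*k)/(6 + k))
76971/((-14640 - 1*(-27775)) - 4652/N(52)) = 76971/((-14640 - 1*(-27775)) - 4652*(6 + 52)/(5 + 2*52² + 14*52)) = 76971/((-14640 + 27775) - 4652*58/(5 + 2*2704 + 728)) = 76971/(13135 - 4652*58/(5 + 5408 + 728)) = 76971/(13135 - 4652/((1/58)*6141)) = 76971/(13135 - 4652/6141/58) = 76971/(13135 - 4652*58/6141) = 76971/(13135 - 269816/6141) = 76971/(80392219/6141) = 76971*(6141/80392219) = 472678911/80392219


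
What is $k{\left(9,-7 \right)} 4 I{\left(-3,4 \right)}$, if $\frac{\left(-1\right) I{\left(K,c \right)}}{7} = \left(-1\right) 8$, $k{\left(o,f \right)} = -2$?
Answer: $-448$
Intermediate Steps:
$I{\left(K,c \right)} = 56$ ($I{\left(K,c \right)} = - 7 \left(\left(-1\right) 8\right) = \left(-7\right) \left(-8\right) = 56$)
$k{\left(9,-7 \right)} 4 I{\left(-3,4 \right)} = \left(-2\right) 4 \cdot 56 = \left(-8\right) 56 = -448$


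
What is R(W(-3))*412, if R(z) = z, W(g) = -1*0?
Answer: 0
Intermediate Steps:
W(g) = 0
R(W(-3))*412 = 0*412 = 0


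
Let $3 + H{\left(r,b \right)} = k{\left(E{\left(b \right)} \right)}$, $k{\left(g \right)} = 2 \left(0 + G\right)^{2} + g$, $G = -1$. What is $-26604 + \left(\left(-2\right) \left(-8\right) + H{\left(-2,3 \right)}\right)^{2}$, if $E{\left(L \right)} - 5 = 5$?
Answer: $-25979$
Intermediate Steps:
$E{\left(L \right)} = 10$ ($E{\left(L \right)} = 5 + 5 = 10$)
$k{\left(g \right)} = 2 + g$ ($k{\left(g \right)} = 2 \left(0 - 1\right)^{2} + g = 2 \left(-1\right)^{2} + g = 2 \cdot 1 + g = 2 + g$)
$H{\left(r,b \right)} = 9$ ($H{\left(r,b \right)} = -3 + \left(2 + 10\right) = -3 + 12 = 9$)
$-26604 + \left(\left(-2\right) \left(-8\right) + H{\left(-2,3 \right)}\right)^{2} = -26604 + \left(\left(-2\right) \left(-8\right) + 9\right)^{2} = -26604 + \left(16 + 9\right)^{2} = -26604 + 25^{2} = -26604 + 625 = -25979$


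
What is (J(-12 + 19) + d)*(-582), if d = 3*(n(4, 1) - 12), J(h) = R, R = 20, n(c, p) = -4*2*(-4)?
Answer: -46560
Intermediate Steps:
n(c, p) = 32 (n(c, p) = -8*(-4) = 32)
J(h) = 20
d = 60 (d = 3*(32 - 12) = 3*20 = 60)
(J(-12 + 19) + d)*(-582) = (20 + 60)*(-582) = 80*(-582) = -46560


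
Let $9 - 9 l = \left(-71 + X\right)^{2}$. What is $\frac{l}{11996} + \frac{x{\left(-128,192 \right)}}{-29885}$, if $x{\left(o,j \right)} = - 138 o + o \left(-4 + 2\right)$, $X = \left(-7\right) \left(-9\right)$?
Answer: $- \frac{387271711}{645300828} \approx -0.60014$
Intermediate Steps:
$X = 63$
$l = - \frac{55}{9}$ ($l = 1 - \frac{\left(-71 + 63\right)^{2}}{9} = 1 - \frac{\left(-8\right)^{2}}{9} = 1 - \frac{64}{9} = - \frac{55}{9} \approx -6.1111$)
$x{\left(o,j \right)} = - 140 o$ ($x{\left(o,j \right)} = - 138 o + o \left(-2\right) = - 138 o - 2 o = - 140 o$)
$\frac{l}{11996} + \frac{x{\left(-128,192 \right)}}{-29885} = - \frac{55}{9 \cdot 11996} + \frac{\left(-140\right) \left(-128\right)}{-29885} = \left(- \frac{55}{9}\right) \frac{1}{11996} + 17920 \left(- \frac{1}{29885}\right) = - \frac{55}{107964} - \frac{3584}{5977} = - \frac{387271711}{645300828}$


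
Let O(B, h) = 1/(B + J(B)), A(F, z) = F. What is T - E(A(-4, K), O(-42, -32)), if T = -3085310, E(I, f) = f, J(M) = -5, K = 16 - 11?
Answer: -145009569/47 ≈ -3.0853e+6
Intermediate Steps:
K = 5
O(B, h) = 1/(-5 + B) (O(B, h) = 1/(B - 5) = 1/(-5 + B))
T - E(A(-4, K), O(-42, -32)) = -3085310 - 1/(-5 - 42) = -3085310 - 1/(-47) = -3085310 - 1*(-1/47) = -3085310 + 1/47 = -145009569/47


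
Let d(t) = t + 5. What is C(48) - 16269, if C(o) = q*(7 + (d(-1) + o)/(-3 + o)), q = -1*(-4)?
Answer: -730637/45 ≈ -16236.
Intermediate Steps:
d(t) = 5 + t
q = 4
C(o) = 28 + 4*(4 + o)/(-3 + o) (C(o) = 4*(7 + ((5 - 1) + o)/(-3 + o)) = 4*(7 + (4 + o)/(-3 + o)) = 28 + 4*(4 + o)/(-3 + o))
C(48) - 16269 = 4*(-17 + 8*48)/(-3 + 48) - 16269 = 4*(-17 + 384)/45 - 16269 = 4*(1/45)*367 - 16269 = 1468/45 - 16269 = -730637/45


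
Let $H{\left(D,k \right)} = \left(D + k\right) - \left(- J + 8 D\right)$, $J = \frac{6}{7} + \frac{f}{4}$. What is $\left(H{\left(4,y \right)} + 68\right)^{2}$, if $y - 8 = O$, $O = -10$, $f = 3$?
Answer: $\frac{1229881}{784} \approx 1568.7$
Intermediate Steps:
$y = -2$ ($y = 8 - 10 = -2$)
$J = \frac{45}{28}$ ($J = \frac{6}{7} + \frac{3}{4} = \frac{45}{28} \approx 1.6071$)
$H{\left(D,k \right)} = \frac{45}{28} + k - 7 D$ ($H{\left(D,k \right)} = \left(D + k\right) - \left(- \frac{45}{28} + 8 D\right) = \frac{45}{28} + k - 7 D$)
$\left(H{\left(4,y \right)} + 68\right)^{2} = \left(\left(\frac{45}{28} - 2 - 28\right) + 68\right)^{2} = \left(- \frac{795}{28} + 68\right)^{2} = \left(\frac{1109}{28}\right)^{2} = \frac{1229881}{784}$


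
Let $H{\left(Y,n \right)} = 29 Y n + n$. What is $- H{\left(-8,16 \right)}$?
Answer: $3696$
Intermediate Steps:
$H{\left(Y,n \right)} = n + 29 Y n$ ($H{\left(Y,n \right)} = 29 Y n + n = n + 29 Y n$)
$- H{\left(-8,16 \right)} = - 16 \left(1 + 29 \left(-8\right)\right) = - 16 \left(1 - 232\right) = - 16 \left(-231\right) = \left(-1\right) \left(-3696\right) = 3696$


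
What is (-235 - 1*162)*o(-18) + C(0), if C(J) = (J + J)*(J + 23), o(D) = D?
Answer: 7146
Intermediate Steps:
C(J) = 2*J*(23 + J) (C(J) = (2*J)*(23 + J) = 2*J*(23 + J))
(-235 - 1*162)*o(-18) + C(0) = (-235 - 1*162)*(-18) + 2*0*(23 + 0) = (-235 - 162)*(-18) + 2*0*23 = -397*(-18) + 0 = 7146 + 0 = 7146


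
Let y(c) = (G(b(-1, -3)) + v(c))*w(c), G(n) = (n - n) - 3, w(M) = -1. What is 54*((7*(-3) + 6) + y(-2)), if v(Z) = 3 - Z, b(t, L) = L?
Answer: -918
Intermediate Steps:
G(n) = -3 (G(n) = 0 - 3 = -3)
y(c) = c (y(c) = (-3 + (3 - c))*(-1) = -c*(-1) = c)
54*((7*(-3) + 6) + y(-2)) = 54*((7*(-3) + 6) - 2) = 54*((-21 + 6) - 2) = 54*(-15 - 2) = 54*(-17) = -918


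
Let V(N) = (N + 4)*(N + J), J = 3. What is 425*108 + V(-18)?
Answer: 46110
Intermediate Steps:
V(N) = (3 + N)*(4 + N) (V(N) = (N + 4)*(N + 3) = (4 + N)*(3 + N) = (3 + N)*(4 + N))
425*108 + V(-18) = 425*108 + (12 + (-18)² + 7*(-18)) = 45900 + (12 + 324 - 126) = 45900 + 210 = 46110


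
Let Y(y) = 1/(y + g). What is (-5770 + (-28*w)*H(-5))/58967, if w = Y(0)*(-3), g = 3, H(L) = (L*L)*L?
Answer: -9270/58967 ≈ -0.15721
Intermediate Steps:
H(L) = L**3 (H(L) = L**2*L = L**3)
Y(y) = 1/(3 + y) (Y(y) = 1/(y + 3) = 1/(3 + y))
w = -1 (w = -3/(3 + 0) = -3/3 = (1/3)*(-3) = -1)
(-5770 + (-28*w)*H(-5))/58967 = (-5770 - 28*(-1)*(-5)**3)/58967 = (-5770 + 28*(-125))*(1/58967) = (-5770 - 3500)*(1/58967) = -9270*1/58967 = -9270/58967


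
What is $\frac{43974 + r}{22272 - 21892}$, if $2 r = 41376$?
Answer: $\frac{32331}{190} \approx 170.16$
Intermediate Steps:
$r = 20688$ ($r = \frac{1}{2} \cdot 41376 = 20688$)
$\frac{43974 + r}{22272 - 21892} = \frac{43974 + 20688}{22272 - 21892} = \frac{64662}{380} = 64662 \cdot \frac{1}{380} = \frac{32331}{190}$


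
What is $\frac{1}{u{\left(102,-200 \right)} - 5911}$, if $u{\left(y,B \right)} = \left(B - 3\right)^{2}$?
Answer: $\frac{1}{35298} \approx 2.833 \cdot 10^{-5}$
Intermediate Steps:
$u{\left(y,B \right)} = \left(-3 + B\right)^{2}$
$\frac{1}{u{\left(102,-200 \right)} - 5911} = \frac{1}{\left(-3 - 200\right)^{2} - 5911} = \frac{1}{\left(-203\right)^{2} - 5911} = \frac{1}{41209 - 5911} = \frac{1}{35298}$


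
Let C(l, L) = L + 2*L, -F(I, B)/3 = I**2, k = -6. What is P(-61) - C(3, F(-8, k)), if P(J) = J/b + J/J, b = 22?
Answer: 12633/22 ≈ 574.23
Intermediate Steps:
P(J) = 1 + J/22 (P(J) = J/22 + J/J = J*(1/22) + 1 = J/22 + 1 = 1 + J/22)
F(I, B) = -3*I**2
C(l, L) = 3*L
P(-61) - C(3, F(-8, k)) = (1 + (1/22)*(-61)) - 3*(-3*(-8)**2) = (1 - 61/22) - 3*(-3*64) = -39/22 - 3*(-192) = -39/22 - 1*(-576) = -39/22 + 576 = 12633/22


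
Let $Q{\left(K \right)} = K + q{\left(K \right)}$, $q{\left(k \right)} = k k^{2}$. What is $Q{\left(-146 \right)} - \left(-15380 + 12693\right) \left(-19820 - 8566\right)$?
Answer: $-79385464$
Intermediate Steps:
$q{\left(k \right)} = k^{3}$
$Q{\left(K \right)} = K + K^{3}$
$Q{\left(-146 \right)} - \left(-15380 + 12693\right) \left(-19820 - 8566\right) = \left(-146 + \left(-146\right)^{3}\right) - \left(-15380 + 12693\right) \left(-19820 - 8566\right) = \left(-146 - 3112136\right) - \left(-2687\right) \left(-28386\right) = -3112282 - 76273182 = -79385464$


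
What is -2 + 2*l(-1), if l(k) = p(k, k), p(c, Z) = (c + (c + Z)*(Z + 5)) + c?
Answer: -22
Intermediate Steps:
p(c, Z) = 2*c + (5 + Z)*(Z + c) (p(c, Z) = (c + (Z + c)*(5 + Z)) + c = (c + (5 + Z)*(Z + c)) + c = 2*c + (5 + Z)*(Z + c))
l(k) = 2*k² + 12*k (l(k) = k² + 5*k + 7*k + k*k = k² + 5*k + 7*k + k² = 2*k² + 12*k)
-2 + 2*l(-1) = -2 + 2*(2*(-1)*(6 - 1)) = -2 + 2*(2*(-1)*5) = -2 + 2*(-10) = -2 - 20 = -22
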